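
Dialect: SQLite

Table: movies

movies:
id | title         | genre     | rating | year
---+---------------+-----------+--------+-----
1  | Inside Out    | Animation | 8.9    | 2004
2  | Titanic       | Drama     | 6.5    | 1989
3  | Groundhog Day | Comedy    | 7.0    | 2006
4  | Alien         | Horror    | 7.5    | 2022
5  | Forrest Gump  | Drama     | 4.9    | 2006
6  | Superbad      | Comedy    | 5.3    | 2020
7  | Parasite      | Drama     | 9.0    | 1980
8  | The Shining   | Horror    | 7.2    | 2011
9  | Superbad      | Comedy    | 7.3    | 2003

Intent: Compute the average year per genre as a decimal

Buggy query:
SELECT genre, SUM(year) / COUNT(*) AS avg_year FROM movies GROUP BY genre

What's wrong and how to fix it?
Bug: SUM(year) and COUNT(*) are both integers; the division truncates the fractional part

Fix: Cast one side to REAL so the division keeps the fractional part

Corrected query:
SELECT genre, SUM(year) * 1.0 / COUNT(*) AS avg_year FROM movies GROUP BY genre

Result:
genre     | avg_year   
----------+------------
Animation | 2004       
Comedy    | 2009.666667
Drama     | 1991.666667
Horror    | 2016.5     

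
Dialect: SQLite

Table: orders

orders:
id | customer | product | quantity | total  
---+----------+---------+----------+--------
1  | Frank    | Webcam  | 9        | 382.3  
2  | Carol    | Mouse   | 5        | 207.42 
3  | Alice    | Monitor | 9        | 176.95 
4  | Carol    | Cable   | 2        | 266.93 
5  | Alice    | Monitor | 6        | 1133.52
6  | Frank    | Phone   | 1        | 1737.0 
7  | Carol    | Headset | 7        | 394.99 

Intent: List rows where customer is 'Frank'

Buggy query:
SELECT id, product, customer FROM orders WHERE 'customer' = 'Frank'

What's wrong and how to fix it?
Bug: 'customer' in single quotes is a string literal, not the column; the comparison is literal-vs-literal and never true

Fix: Reference the column as customer without single quotes

Corrected query:
SELECT id, product, customer FROM orders WHERE customer = 'Frank'

Result:
id | product | customer
---+---------+---------
1  | Webcam  | Frank   
6  | Phone   | Frank   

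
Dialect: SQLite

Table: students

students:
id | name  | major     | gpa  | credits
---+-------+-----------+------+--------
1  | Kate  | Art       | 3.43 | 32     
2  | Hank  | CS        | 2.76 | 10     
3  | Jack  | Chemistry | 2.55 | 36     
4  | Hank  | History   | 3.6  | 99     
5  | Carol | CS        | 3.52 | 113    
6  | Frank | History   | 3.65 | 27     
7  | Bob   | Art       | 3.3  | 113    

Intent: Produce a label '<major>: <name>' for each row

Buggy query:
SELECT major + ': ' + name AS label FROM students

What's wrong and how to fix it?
Bug: SQLite uses || for string concatenation; + coerces text to numbers (yielding 0)

Fix: Use the || operator for string concatenation

Corrected query:
SELECT major || ': ' || name AS label FROM students

Result:
label          
---------------
Art: Kate      
CS: Hank       
Chemistry: Jack
History: Hank  
CS: Carol      
History: Frank 
Art: Bob       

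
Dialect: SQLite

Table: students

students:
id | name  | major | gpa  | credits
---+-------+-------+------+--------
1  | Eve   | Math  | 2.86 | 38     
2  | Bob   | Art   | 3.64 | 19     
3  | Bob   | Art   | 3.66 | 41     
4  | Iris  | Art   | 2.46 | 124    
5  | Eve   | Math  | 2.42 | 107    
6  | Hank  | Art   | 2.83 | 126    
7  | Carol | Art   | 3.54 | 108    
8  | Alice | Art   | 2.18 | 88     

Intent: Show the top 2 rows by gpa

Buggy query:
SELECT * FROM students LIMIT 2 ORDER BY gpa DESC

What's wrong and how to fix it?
Bug: LIMIT must come after ORDER BY

Fix: Swap the clauses: ORDER BY first, then LIMIT

Corrected query:
SELECT * FROM students ORDER BY gpa DESC LIMIT 2

Result:
id | name | major | gpa  | credits
---+------+-------+------+--------
3  | Bob  | Art   | 3.66 | 41     
2  | Bob  | Art   | 3.64 | 19     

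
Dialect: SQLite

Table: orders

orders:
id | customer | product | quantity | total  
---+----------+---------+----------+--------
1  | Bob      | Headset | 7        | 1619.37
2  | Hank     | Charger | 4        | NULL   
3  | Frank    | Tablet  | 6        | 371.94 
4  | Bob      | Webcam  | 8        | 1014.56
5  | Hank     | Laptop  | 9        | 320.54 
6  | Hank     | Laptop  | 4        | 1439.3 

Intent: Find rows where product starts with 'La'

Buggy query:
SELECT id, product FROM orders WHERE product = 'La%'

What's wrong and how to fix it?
Bug: '=' compares the literal string including the % character; pattern matching needs LIKE

Fix: Replace '=' with LIKE so 'La%' is treated as a pattern

Corrected query:
SELECT id, product FROM orders WHERE product LIKE 'La%'

Result:
id | product
---+--------
5  | Laptop 
6  | Laptop 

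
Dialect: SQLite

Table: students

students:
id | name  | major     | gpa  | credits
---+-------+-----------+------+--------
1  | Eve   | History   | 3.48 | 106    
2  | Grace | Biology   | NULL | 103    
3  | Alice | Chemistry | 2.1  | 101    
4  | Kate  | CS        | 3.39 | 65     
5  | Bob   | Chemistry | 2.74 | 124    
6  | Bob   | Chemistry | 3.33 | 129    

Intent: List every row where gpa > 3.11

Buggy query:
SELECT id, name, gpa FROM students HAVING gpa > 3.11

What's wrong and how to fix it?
Bug: This is a non-aggregate query (no GROUP BY, no aggregates), so in SQLite the HAVING clause is invalid here; a row-level condition belongs in WHERE

Fix: Use WHERE for row-level filtering

Corrected query:
SELECT id, name, gpa FROM students WHERE gpa > 3.11

Result:
id | name | gpa 
---+------+-----
1  | Eve  | 3.48
4  | Kate | 3.39
6  | Bob  | 3.33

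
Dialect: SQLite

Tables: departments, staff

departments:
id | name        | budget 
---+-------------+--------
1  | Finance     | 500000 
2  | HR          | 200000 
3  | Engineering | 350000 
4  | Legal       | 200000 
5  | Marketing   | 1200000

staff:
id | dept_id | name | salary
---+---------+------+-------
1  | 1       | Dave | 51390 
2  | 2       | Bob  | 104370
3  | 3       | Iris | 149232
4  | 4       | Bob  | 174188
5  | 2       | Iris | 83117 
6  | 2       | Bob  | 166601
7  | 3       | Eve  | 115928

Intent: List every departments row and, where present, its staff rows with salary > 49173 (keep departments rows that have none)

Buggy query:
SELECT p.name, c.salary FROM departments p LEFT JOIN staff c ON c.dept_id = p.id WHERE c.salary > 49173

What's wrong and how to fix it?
Bug: A WHERE condition on the right-hand table after LEFT JOIN drops unmatched parents

Fix: Put 'c.salary > 49173' in the JOIN's ON clause instead of WHERE

Corrected query:
SELECT p.name, c.salary FROM departments p LEFT JOIN staff c ON c.dept_id = p.id AND c.salary > 49173

Result:
name        | salary
------------+-------
Finance     | 51390 
HR          | 83117 
HR          | 104370
HR          | 166601
Engineering | 115928
Engineering | 149232
Legal       | 174188
Marketing   | NULL  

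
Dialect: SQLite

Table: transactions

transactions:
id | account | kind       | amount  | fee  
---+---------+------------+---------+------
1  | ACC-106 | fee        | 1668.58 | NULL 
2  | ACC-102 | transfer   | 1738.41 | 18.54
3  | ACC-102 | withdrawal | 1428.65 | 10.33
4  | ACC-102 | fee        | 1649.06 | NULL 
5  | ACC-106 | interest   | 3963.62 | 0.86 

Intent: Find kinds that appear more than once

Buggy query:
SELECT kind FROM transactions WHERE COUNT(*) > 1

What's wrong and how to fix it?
Bug: COUNT(*) is an aggregate and cannot be used in WHERE

Fix: Group first, then use HAVING for the count condition

Corrected query:
SELECT kind FROM transactions GROUP BY kind HAVING COUNT(*) > 1

Result:
kind
----
fee 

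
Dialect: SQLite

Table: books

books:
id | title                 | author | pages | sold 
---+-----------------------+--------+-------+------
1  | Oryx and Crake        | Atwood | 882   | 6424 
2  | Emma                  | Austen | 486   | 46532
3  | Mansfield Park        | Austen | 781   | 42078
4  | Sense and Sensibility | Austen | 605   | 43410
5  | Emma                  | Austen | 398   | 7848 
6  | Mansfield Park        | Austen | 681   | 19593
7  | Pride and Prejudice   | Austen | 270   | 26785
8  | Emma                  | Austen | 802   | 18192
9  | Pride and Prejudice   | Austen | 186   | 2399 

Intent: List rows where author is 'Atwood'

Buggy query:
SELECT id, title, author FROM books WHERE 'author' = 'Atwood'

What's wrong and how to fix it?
Bug: Single quotes denote string literals in SQL; the column name is being compared as a constant string

Fix: Remove the quotes around the column name (or use double quotes for an identifier)

Corrected query:
SELECT id, title, author FROM books WHERE author = 'Atwood'

Result:
id | title          | author
---+----------------+-------
1  | Oryx and Crake | Atwood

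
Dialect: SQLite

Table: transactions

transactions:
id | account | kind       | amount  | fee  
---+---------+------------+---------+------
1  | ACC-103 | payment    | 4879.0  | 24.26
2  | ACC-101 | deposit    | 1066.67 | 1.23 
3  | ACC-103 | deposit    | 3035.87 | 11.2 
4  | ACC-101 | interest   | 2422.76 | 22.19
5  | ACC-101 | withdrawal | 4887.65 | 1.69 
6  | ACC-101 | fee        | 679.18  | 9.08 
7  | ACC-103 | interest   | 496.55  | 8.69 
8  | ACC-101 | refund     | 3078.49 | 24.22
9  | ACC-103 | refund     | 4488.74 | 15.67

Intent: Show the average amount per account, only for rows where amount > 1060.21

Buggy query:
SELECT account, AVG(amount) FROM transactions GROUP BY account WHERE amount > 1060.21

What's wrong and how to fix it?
Bug: WHERE cannot follow GROUP BY

Fix: Move the WHERE clause before GROUP BY

Corrected query:
SELECT account, AVG(amount) FROM transactions WHERE amount > 1060.21 GROUP BY account

Result:
account | AVG(amount)
--------+------------
ACC-101 | 2863.8925  
ACC-103 | 4134.536667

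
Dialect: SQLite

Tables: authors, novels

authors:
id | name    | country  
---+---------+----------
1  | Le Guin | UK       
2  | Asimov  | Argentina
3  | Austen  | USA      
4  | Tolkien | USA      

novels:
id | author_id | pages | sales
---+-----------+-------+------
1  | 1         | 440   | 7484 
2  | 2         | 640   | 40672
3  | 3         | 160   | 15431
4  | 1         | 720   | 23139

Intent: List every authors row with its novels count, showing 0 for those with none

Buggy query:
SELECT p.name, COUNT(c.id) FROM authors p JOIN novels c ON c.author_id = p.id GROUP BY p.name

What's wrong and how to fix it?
Bug: An inner join excludes parents with zero children

Fix: Switch to LEFT JOIN to retain unmatched parent rows

Corrected query:
SELECT p.name, COUNT(c.id) FROM authors p LEFT JOIN novels c ON c.author_id = p.id GROUP BY p.name

Result:
name    | COUNT(c.id)
--------+------------
Asimov  | 1          
Austen  | 1          
Le Guin | 2          
Tolkien | 0          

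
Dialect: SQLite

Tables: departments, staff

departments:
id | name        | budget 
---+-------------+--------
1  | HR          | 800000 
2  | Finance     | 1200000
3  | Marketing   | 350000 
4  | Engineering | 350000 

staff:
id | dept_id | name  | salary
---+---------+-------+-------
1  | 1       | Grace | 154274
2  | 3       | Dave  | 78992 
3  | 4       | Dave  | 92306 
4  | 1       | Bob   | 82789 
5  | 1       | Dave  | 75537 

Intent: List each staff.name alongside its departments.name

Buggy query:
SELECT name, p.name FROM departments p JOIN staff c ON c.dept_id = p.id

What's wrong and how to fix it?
Bug: 'name' exists in both joined tables, so the database can't tell which one is meant

Fix: Prefix ambiguous columns with the table alias

Corrected query:
SELECT c.name, p.name FROM departments p JOIN staff c ON c.dept_id = p.id

Result:
name  | name       
------+------------
Grace | HR         
Dave  | Marketing  
Dave  | Engineering
Bob   | HR         
Dave  | HR         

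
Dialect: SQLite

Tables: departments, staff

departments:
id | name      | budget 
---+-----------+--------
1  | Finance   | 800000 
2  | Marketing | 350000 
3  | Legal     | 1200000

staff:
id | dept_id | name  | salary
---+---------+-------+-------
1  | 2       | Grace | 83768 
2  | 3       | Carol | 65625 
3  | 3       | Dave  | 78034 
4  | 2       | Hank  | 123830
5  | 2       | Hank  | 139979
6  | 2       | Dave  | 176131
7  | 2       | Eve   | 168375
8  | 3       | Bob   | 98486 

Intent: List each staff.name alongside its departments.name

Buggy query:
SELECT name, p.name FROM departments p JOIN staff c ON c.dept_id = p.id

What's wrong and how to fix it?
Bug: Both tables have a 'name' column; the unqualified reference is ambiguous

Fix: Prefix ambiguous columns with the table alias

Corrected query:
SELECT c.name, p.name FROM departments p JOIN staff c ON c.dept_id = p.id

Result:
name  | name     
------+----------
Grace | Marketing
Carol | Legal    
Dave  | Legal    
Hank  | Marketing
Hank  | Marketing
Dave  | Marketing
Eve   | Marketing
Bob   | Legal    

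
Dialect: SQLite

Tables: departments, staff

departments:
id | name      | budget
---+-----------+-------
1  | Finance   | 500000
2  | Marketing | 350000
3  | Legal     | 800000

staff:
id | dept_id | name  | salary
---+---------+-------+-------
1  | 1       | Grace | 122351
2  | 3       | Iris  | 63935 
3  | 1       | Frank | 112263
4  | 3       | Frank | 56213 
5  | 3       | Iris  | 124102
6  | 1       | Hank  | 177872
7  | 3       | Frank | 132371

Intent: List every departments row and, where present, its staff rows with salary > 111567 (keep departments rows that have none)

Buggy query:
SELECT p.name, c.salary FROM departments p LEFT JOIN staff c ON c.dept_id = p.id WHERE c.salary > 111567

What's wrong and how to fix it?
Bug: Filtering c.salary in WHERE discards the NULL rows produced by LEFT JOIN, turning it into an inner join

Fix: Put 'c.salary > 111567' in the JOIN's ON clause instead of WHERE

Corrected query:
SELECT p.name, c.salary FROM departments p LEFT JOIN staff c ON c.dept_id = p.id AND c.salary > 111567

Result:
name      | salary
----------+-------
Finance   | 112263
Finance   | 122351
Finance   | 177872
Marketing | NULL  
Legal     | 124102
Legal     | 132371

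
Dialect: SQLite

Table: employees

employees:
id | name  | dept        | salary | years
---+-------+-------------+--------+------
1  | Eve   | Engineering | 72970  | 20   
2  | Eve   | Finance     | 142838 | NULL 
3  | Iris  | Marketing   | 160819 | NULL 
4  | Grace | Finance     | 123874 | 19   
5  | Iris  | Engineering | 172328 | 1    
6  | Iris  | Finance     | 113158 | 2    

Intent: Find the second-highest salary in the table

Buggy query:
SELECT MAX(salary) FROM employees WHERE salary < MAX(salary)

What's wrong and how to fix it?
Bug: The inner MAX is an aggregate inside WHERE, which is not allowed

Fix: Compute the overall MAX in a subquery, then take MAX of rows below it

Corrected query:
SELECT MAX(salary) FROM employees WHERE salary < (SELECT MAX(salary) FROM employees)

Result:
MAX(salary)
-----------
160819     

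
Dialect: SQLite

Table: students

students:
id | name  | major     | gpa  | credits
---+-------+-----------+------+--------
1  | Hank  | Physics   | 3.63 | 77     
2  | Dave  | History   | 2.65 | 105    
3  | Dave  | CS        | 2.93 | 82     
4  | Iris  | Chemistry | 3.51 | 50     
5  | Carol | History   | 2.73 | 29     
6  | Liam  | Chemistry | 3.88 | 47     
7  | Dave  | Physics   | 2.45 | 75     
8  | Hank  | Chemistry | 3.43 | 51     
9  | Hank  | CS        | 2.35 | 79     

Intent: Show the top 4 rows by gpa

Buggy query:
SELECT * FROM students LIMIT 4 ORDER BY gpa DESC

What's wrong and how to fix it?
Bug: LIMIT must come after ORDER BY

Fix: Sort with ORDER BY, then apply LIMIT

Corrected query:
SELECT * FROM students ORDER BY gpa DESC LIMIT 4

Result:
id | name | major     | gpa  | credits
---+------+-----------+------+--------
6  | Liam | Chemistry | 3.88 | 47     
1  | Hank | Physics   | 3.63 | 77     
4  | Iris | Chemistry | 3.51 | 50     
8  | Hank | Chemistry | 3.43 | 51     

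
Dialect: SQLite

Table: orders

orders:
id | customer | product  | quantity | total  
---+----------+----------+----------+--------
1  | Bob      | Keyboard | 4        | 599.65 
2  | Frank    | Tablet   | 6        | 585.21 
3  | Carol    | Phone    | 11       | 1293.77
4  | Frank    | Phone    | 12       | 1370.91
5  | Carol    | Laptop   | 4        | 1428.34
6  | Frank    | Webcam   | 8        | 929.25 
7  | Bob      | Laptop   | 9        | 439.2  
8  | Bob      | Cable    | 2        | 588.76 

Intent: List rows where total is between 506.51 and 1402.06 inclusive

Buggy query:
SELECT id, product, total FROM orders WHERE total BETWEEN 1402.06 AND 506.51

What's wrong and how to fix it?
Bug: BETWEEN expects the lower bound first; with 1402.06 AND 506.51 the range is empty

Fix: Swap the bounds so the smaller value comes first

Corrected query:
SELECT id, product, total FROM orders WHERE total BETWEEN 506.51 AND 1402.06

Result:
id | product  | total  
---+----------+--------
1  | Keyboard | 599.65 
2  | Tablet   | 585.21 
3  | Phone    | 1293.77
4  | Phone    | 1370.91
6  | Webcam   | 929.25 
8  | Cable    | 588.76 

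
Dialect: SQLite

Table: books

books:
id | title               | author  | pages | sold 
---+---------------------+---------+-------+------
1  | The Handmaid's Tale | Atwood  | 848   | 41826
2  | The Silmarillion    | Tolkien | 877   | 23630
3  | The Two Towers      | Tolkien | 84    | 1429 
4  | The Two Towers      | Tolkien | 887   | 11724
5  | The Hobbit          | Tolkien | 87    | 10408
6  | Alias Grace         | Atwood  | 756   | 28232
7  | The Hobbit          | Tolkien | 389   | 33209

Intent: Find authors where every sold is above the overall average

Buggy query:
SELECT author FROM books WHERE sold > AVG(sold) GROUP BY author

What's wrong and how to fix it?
Bug: AVG() is an aggregate; it can't sit directly in WHERE

Fix: Use a subquery for AVG and a HAVING MIN(...) filter so the condition holds for every row in the group

Corrected query:
SELECT author FROM books GROUP BY author HAVING MIN(sold) > (SELECT AVG(sold) FROM books)

Result:
author
------
Atwood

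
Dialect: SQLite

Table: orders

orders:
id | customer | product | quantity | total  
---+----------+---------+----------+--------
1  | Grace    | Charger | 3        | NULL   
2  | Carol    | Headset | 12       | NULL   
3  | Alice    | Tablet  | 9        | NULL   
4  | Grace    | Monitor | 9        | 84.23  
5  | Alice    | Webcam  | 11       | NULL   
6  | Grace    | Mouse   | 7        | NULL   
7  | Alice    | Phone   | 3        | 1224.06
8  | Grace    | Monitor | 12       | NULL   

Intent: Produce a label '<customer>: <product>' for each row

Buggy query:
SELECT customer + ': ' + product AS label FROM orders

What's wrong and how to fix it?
Bug: '+' is numeric addition; on text columns SQLite converts them to 0 instead of concatenating

Fix: Replace + with || to concatenate text

Corrected query:
SELECT customer || ': ' || product AS label FROM orders

Result:
label         
--------------
Grace: Charger
Carol: Headset
Alice: Tablet 
Grace: Monitor
Alice: Webcam 
Grace: Mouse  
Alice: Phone  
Grace: Monitor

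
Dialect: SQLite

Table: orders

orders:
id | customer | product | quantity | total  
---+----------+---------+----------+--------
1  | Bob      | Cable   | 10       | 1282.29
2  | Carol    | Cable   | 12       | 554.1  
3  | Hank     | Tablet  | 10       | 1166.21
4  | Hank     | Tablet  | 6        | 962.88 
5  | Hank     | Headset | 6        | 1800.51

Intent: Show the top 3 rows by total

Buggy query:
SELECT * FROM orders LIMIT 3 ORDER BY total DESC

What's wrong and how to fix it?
Bug: LIMIT must come after ORDER BY

Fix: Swap the clauses: ORDER BY first, then LIMIT

Corrected query:
SELECT * FROM orders ORDER BY total DESC LIMIT 3

Result:
id | customer | product | quantity | total  
---+----------+---------+----------+--------
5  | Hank     | Headset | 6        | 1800.51
1  | Bob      | Cable   | 10       | 1282.29
3  | Hank     | Tablet  | 10       | 1166.21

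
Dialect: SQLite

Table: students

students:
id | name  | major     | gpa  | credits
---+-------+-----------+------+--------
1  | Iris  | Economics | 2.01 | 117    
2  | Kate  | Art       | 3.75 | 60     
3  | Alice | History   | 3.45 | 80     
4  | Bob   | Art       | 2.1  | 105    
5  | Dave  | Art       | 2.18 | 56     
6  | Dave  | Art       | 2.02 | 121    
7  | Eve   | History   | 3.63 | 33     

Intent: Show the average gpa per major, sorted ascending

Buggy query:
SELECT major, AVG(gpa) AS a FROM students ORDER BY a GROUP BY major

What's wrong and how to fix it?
Bug: GROUP BY must precede ORDER BY

Fix: Move ORDER BY to the end, after GROUP BY

Corrected query:
SELECT major, AVG(gpa) AS a FROM students GROUP BY major ORDER BY a

Result:
major     | a     
----------+-------
Economics | 2.01  
Art       | 2.5125
History   | 3.54  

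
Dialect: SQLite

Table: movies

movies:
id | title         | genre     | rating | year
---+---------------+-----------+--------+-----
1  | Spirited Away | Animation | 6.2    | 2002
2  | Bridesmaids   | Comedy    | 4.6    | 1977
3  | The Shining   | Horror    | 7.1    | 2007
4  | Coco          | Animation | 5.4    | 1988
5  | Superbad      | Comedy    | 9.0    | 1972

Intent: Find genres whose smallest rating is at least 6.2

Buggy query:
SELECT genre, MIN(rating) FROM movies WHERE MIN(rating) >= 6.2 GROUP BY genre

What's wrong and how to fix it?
Bug: MIN() in WHERE is a misuse of aggregate

Fix: Replace WHERE with HAVING after the GROUP BY

Corrected query:
SELECT genre, MIN(rating) FROM movies GROUP BY genre HAVING MIN(rating) >= 6.2

Result:
genre  | MIN(rating)
-------+------------
Horror | 7.1        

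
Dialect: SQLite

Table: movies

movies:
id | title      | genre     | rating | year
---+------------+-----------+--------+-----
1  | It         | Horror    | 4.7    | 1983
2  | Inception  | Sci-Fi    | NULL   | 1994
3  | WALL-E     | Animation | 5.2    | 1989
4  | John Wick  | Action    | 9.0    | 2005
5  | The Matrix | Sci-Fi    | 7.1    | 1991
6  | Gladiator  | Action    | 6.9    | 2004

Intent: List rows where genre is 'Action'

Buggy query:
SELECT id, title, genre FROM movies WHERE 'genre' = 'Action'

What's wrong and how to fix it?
Bug: 'genre' in single quotes is a string literal, not the column; the comparison is literal-vs-literal and never true

Fix: Reference the column as genre without single quotes

Corrected query:
SELECT id, title, genre FROM movies WHERE genre = 'Action'

Result:
id | title     | genre 
---+-----------+-------
4  | John Wick | Action
6  | Gladiator | Action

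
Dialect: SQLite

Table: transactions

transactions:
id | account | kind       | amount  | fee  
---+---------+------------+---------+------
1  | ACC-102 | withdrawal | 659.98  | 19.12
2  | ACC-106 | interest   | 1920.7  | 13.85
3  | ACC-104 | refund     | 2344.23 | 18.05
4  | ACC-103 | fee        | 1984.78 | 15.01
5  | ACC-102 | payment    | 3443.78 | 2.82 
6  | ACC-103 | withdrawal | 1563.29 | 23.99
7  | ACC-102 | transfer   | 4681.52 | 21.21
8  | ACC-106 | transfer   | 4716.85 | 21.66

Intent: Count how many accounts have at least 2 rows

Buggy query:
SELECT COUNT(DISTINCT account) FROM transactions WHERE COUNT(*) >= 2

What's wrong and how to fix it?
Bug: COUNT(*) cannot appear in WHERE; the per-group count doesn't exist yet

Fix: Use a subquery that GROUPs and filters with HAVING, then count its rows

Corrected query:
SELECT COUNT(*) FROM (SELECT account FROM transactions GROUP BY account HAVING COUNT(*) >= 2)

Result:
COUNT(*)
--------
3       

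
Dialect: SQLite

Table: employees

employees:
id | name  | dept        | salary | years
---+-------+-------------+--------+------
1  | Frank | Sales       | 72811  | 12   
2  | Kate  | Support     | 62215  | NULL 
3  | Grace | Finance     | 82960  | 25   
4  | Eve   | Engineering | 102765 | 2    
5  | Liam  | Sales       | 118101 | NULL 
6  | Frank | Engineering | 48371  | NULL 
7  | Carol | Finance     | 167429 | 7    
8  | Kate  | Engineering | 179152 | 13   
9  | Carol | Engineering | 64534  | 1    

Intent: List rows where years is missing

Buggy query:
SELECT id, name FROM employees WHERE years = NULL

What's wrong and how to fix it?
Bug: Comparing to NULL with '=' never matches; NULL = NULL is unknown, not true

Fix: Use IS NULL to test for NULL

Corrected query:
SELECT id, name FROM employees WHERE years IS NULL

Result:
id | name 
---+------
2  | Kate 
5  | Liam 
6  | Frank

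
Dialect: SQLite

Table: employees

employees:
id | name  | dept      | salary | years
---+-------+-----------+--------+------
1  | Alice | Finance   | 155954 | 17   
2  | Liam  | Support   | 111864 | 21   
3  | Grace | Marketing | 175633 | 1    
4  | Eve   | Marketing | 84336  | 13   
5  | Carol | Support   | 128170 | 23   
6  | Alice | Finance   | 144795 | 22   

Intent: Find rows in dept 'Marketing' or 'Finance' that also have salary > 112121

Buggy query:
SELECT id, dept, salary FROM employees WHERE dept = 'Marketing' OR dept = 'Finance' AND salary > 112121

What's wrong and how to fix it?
Bug: AND binds tighter than OR, so this parses as dept = 'Marketing' OR (dept = 'Finance' AND salary > 112121)

Fix: Add parentheses around the OR so the AND applies to both alternatives

Corrected query:
SELECT id, dept, salary FROM employees WHERE (dept = 'Marketing' OR dept = 'Finance') AND salary > 112121

Result:
id | dept      | salary
---+-----------+-------
1  | Finance   | 155954
3  | Marketing | 175633
6  | Finance   | 144795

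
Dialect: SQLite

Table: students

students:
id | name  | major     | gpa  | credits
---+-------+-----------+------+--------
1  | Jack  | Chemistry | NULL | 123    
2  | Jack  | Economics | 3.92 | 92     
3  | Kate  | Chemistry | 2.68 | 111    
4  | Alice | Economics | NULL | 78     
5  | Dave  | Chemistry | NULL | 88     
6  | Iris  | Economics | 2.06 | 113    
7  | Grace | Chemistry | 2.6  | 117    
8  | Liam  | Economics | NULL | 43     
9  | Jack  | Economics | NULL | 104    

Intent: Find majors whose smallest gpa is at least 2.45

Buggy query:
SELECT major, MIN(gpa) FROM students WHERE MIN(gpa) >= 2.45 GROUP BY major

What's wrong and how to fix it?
Bug: Aggregates like MIN are computed per group after WHERE runs

Fix: Replace WHERE with HAVING after the GROUP BY

Corrected query:
SELECT major, MIN(gpa) FROM students GROUP BY major HAVING MIN(gpa) >= 2.45

Result:
major     | MIN(gpa)
----------+---------
Chemistry | 2.6     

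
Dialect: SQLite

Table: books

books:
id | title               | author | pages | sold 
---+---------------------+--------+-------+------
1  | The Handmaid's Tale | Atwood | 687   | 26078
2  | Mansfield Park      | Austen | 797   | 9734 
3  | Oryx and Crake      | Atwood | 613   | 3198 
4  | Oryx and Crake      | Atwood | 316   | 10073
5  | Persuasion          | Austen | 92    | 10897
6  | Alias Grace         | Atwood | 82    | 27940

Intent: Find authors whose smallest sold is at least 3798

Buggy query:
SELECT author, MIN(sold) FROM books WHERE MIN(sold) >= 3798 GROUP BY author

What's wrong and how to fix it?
Bug: Aggregates like MIN are computed per group after WHERE runs

Fix: Replace WHERE with HAVING after the GROUP BY

Corrected query:
SELECT author, MIN(sold) FROM books GROUP BY author HAVING MIN(sold) >= 3798

Result:
author | MIN(sold)
-------+----------
Austen | 9734     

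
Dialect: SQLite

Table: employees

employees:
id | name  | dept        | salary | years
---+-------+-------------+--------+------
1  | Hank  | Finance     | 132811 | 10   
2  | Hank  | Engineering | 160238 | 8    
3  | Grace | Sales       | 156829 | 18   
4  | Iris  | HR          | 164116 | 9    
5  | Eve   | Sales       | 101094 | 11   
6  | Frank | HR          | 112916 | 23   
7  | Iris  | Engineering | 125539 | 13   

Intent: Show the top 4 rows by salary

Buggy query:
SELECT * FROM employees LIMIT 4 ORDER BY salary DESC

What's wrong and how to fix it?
Bug: ORDER BY cannot follow LIMIT; LIMIT is the final clause

Fix: Swap the clauses: ORDER BY first, then LIMIT

Corrected query:
SELECT * FROM employees ORDER BY salary DESC LIMIT 4

Result:
id | name  | dept        | salary | years
---+-------+-------------+--------+------
4  | Iris  | HR          | 164116 | 9    
2  | Hank  | Engineering | 160238 | 8    
3  | Grace | Sales       | 156829 | 18   
1  | Hank  | Finance     | 132811 | 10   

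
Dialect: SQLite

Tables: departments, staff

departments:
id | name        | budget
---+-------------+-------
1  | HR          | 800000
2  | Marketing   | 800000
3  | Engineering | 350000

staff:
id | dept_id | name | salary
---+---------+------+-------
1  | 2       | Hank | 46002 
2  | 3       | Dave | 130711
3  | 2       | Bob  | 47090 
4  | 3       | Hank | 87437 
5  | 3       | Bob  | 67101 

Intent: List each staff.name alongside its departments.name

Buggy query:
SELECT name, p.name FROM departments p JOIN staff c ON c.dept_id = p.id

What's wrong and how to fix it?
Bug: Both tables have a 'name' column; the unqualified reference is ambiguous

Fix: Qualify the column with its table alias (c.name)

Corrected query:
SELECT c.name, p.name FROM departments p JOIN staff c ON c.dept_id = p.id

Result:
name | name       
-----+------------
Hank | Marketing  
Dave | Engineering
Bob  | Marketing  
Hank | Engineering
Bob  | Engineering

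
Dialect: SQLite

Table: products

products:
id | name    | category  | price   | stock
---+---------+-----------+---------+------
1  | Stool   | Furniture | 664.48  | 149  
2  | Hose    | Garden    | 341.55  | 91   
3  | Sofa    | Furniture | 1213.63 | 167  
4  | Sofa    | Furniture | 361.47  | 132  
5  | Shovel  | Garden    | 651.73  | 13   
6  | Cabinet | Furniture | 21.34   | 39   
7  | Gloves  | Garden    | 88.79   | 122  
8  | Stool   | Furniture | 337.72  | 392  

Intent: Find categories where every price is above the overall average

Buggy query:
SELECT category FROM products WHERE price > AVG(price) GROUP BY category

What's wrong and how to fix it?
Bug: WHERE evaluates per row before aggregation, so AVG() is unavailable

Fix: Compute the overall average in a scalar subquery and compare each group's MIN against it in HAVING

Corrected query:
SELECT category FROM products GROUP BY category HAVING MIN(price) > (SELECT AVG(price) FROM products)

Result:
(no rows)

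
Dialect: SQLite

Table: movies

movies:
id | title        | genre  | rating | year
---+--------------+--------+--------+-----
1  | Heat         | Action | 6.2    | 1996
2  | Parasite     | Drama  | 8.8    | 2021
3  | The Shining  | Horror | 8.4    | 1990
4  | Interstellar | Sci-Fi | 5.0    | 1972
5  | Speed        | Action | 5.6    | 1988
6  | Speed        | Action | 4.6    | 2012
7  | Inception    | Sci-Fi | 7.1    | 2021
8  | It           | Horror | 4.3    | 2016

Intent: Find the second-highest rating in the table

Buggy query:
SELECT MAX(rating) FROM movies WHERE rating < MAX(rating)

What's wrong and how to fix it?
Bug: The inner MAX is an aggregate inside WHERE, which is not allowed

Fix: Put the inner MAX in a scalar subquery

Corrected query:
SELECT MAX(rating) FROM movies WHERE rating < (SELECT MAX(rating) FROM movies)

Result:
MAX(rating)
-----------
8.4        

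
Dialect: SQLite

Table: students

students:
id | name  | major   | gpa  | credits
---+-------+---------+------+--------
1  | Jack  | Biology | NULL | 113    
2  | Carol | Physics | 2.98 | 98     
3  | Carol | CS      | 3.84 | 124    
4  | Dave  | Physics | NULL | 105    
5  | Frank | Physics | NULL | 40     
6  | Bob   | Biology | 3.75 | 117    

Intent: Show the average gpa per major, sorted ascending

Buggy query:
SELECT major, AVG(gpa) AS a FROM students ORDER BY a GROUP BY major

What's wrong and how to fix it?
Bug: ORDER BY appears before GROUP BY; SQL clause order requires GROUP BY first

Fix: Move ORDER BY to the end, after GROUP BY

Corrected query:
SELECT major, AVG(gpa) AS a FROM students GROUP BY major ORDER BY a

Result:
major   | a   
--------+-----
Physics | 2.98
Biology | 3.75
CS      | 3.84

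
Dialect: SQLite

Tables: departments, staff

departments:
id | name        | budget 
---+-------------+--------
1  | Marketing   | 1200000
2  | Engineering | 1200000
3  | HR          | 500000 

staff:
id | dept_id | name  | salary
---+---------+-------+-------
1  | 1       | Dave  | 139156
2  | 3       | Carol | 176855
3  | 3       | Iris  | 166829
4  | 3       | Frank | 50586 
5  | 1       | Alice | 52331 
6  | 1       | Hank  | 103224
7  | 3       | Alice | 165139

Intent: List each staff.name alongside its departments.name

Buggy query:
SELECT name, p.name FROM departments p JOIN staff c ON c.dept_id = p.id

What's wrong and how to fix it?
Bug: 'name' exists in both joined tables, so the database can't tell which one is meant

Fix: Prefix ambiguous columns with the table alias

Corrected query:
SELECT c.name, p.name FROM departments p JOIN staff c ON c.dept_id = p.id

Result:
name  | name     
------+----------
Dave  | Marketing
Carol | HR       
Iris  | HR       
Frank | HR       
Alice | Marketing
Hank  | Marketing
Alice | HR       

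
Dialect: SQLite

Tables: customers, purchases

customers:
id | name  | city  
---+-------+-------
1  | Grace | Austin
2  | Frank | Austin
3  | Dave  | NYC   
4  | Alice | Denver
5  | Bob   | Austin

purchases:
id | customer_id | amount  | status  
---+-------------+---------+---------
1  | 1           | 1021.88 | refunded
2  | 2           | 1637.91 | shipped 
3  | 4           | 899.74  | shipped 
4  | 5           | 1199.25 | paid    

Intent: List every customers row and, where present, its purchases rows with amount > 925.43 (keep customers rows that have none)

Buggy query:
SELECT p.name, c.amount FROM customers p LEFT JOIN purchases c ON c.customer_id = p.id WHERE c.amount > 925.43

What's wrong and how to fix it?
Bug: Filtering c.amount in WHERE discards the NULL rows produced by LEFT JOIN, turning it into an inner join

Fix: Move the right-table condition into the ON clause so unmatched parents are kept

Corrected query:
SELECT p.name, c.amount FROM customers p LEFT JOIN purchases c ON c.customer_id = p.id AND c.amount > 925.43

Result:
name  | amount 
------+--------
Grace | 1021.88
Frank | 1637.91
Dave  | NULL   
Alice | NULL   
Bob   | 1199.25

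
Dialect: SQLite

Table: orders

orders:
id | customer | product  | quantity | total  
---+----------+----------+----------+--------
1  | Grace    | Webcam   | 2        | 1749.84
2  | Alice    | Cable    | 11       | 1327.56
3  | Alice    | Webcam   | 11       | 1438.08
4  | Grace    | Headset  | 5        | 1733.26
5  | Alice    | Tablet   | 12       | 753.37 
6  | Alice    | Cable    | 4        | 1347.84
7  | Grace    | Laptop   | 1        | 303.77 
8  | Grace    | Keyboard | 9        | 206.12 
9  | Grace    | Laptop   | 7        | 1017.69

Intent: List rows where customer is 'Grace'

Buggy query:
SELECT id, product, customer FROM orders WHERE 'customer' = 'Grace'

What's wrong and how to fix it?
Bug: 'customer' in single quotes is a string literal, not the column; the comparison is literal-vs-literal and never true

Fix: Remove the quotes around the column name (or use double quotes for an identifier)

Corrected query:
SELECT id, product, customer FROM orders WHERE customer = 'Grace'

Result:
id | product  | customer
---+----------+---------
1  | Webcam   | Grace   
4  | Headset  | Grace   
7  | Laptop   | Grace   
8  | Keyboard | Grace   
9  | Laptop   | Grace   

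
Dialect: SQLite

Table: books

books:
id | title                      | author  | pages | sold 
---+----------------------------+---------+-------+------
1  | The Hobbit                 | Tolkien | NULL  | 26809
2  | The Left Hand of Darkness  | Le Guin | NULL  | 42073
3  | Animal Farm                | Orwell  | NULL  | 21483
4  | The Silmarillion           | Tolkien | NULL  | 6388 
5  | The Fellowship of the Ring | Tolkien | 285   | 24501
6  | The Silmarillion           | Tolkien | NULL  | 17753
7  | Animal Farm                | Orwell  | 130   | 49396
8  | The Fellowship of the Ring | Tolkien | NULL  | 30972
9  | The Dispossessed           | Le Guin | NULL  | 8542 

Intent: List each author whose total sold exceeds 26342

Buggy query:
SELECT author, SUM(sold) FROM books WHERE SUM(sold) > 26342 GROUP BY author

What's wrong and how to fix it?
Bug: SUM(sold) is an aggregate, but WHERE filters rows before aggregation

Fix: Use HAVING (which filters groups after aggregation) instead of WHERE

Corrected query:
SELECT author, SUM(sold) FROM books GROUP BY author HAVING SUM(sold) > 26342

Result:
author  | SUM(sold)
--------+----------
Le Guin | 50615    
Orwell  | 70879    
Tolkien | 106423   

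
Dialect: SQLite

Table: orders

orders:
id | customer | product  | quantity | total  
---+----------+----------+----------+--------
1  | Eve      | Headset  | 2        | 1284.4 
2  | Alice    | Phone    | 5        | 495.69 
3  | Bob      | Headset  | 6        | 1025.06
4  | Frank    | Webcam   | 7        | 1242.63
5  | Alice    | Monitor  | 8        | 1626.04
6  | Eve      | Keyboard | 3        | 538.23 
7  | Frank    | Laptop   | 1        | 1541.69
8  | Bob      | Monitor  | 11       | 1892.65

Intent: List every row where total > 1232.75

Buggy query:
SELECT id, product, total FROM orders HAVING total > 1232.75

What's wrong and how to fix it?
Bug: This is a non-aggregate query (no GROUP BY, no aggregates), so in SQLite the HAVING clause is invalid here; a row-level condition belongs in WHERE

Fix: Replace HAVING with WHERE since the condition applies to individual rows

Corrected query:
SELECT id, product, total FROM orders WHERE total > 1232.75

Result:
id | product | total  
---+---------+--------
1  | Headset | 1284.4 
4  | Webcam  | 1242.63
5  | Monitor | 1626.04
7  | Laptop  | 1541.69
8  | Monitor | 1892.65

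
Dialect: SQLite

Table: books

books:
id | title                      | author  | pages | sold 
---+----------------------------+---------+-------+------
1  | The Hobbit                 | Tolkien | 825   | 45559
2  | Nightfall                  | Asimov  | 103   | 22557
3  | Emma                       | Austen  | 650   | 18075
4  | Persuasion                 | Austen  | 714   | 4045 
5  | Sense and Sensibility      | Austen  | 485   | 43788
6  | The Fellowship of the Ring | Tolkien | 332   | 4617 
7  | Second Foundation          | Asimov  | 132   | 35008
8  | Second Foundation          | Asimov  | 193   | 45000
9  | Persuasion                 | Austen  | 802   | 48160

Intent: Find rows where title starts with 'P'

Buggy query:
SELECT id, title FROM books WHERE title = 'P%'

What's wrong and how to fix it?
Bug: Wildcards only work with LIKE; '=' treats '%' as a literal character

Fix: Use LIKE for wildcard pattern matching

Corrected query:
SELECT id, title FROM books WHERE title LIKE 'P%'

Result:
id | title     
---+-----------
4  | Persuasion
9  | Persuasion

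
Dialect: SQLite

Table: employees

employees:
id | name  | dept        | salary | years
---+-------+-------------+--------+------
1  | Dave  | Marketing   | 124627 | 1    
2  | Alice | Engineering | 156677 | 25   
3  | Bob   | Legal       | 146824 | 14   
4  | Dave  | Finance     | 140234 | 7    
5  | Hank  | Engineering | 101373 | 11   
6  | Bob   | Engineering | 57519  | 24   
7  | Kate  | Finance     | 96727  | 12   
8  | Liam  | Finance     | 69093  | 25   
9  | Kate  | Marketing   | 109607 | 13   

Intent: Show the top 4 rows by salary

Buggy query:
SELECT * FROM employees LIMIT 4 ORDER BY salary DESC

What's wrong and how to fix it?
Bug: ORDER BY cannot follow LIMIT; LIMIT is the final clause

Fix: Sort with ORDER BY, then apply LIMIT

Corrected query:
SELECT * FROM employees ORDER BY salary DESC LIMIT 4

Result:
id | name  | dept        | salary | years
---+-------+-------------+--------+------
2  | Alice | Engineering | 156677 | 25   
3  | Bob   | Legal       | 146824 | 14   
4  | Dave  | Finance     | 140234 | 7    
1  | Dave  | Marketing   | 124627 | 1    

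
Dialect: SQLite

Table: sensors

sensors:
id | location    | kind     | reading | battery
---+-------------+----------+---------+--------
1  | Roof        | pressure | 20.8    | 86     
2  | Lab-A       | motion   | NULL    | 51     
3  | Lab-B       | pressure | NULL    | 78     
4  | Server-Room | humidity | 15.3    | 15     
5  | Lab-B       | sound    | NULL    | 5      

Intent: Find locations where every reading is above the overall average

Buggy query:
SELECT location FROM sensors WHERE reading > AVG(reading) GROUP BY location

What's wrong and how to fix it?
Bug: AVG() is an aggregate; it can't sit directly in WHERE

Fix: Compute the overall average in a scalar subquery and compare each group's MIN against it in HAVING

Corrected query:
SELECT location FROM sensors GROUP BY location HAVING MIN(reading) > (SELECT AVG(reading) FROM sensors)

Result:
location
--------
Roof    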